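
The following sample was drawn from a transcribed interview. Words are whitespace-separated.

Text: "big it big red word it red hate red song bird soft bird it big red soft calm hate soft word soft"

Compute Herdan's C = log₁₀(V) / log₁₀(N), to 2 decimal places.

N = 22, V = 9.
log₁₀(V) = 0.954243, log₁₀(N) = 1.342423
C = 0.954243 / 1.342423 = 0.71

0.71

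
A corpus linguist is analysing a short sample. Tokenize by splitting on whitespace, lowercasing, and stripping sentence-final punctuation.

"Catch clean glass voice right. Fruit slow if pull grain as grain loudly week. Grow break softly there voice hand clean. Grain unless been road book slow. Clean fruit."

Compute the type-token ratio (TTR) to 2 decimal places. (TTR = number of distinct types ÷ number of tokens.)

0.76

N = 29 tokens, V = 22 types.
TTR = V / N = 22 / 29 = 0.76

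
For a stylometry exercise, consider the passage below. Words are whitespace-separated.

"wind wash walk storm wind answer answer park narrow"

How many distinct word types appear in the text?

Distinct types: {answer, narrow, park, storm, walk, wash, wind}
V = 7

7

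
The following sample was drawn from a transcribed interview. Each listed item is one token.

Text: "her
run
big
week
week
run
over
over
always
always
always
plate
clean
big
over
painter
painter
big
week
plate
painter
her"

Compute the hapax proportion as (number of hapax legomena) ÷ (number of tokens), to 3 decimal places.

Frequencies: big:3, week:3, over:3, always:3, painter:3, her:2, run:2, plate:2, clean:1
Hapax count = 1; token count = 22.
Ratio = 1 / 22 = 0.045

0.045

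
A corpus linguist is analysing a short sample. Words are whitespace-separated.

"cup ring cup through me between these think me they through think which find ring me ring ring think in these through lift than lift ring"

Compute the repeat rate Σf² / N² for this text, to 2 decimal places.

0.10

Frequencies: ring:5, through:3, me:3, think:3, cup:2, these:2, lift:2, between:1, they:1, which:1, find:1, in:1, than:1
Σf² = 70; N² = 676
Repeat rate = 70 / 676 = 0.10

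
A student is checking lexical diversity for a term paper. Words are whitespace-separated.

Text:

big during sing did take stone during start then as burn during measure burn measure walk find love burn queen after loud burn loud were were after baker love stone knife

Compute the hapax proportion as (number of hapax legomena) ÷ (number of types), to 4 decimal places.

Frequencies: burn:4, during:3, stone:2, measure:2, love:2, after:2, loud:2, were:2, big:1, sing:1, did:1, take:1, start:1, then:1, as:1, walk:1, find:1, queen:1, baker:1, knife:1
Hapax count = 12; type count = 20.
Ratio = 12 / 20 = 0.6000

0.6000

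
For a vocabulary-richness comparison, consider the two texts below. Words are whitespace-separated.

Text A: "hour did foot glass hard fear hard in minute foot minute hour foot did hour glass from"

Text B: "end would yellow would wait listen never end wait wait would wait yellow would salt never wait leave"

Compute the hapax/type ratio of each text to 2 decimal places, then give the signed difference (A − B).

A: hapax=3, V=9, ratio=0.33
B: hapax=3, V=8, ratio=0.38
Difference = 0.33 − 0.38 = -0.05

-0.05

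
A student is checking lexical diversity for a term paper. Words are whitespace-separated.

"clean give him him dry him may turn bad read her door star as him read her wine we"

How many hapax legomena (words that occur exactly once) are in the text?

Frequencies: him:4, read:2, her:2, clean:1, give:1, dry:1, may:1, turn:1, bad:1, door:1, star:1, as:1, wine:1, we:1
Hapax (freq=1): as, bad, clean, door, dry, give, may, star, turn, we, wine

11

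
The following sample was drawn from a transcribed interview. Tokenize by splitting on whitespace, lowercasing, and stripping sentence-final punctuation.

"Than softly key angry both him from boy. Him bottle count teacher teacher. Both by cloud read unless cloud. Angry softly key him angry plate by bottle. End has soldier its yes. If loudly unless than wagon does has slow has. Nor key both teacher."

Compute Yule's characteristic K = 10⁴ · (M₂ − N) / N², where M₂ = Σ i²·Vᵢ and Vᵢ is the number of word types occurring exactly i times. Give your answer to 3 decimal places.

Frequencies: key:3, angry:3, both:3, him:3, teacher:3, has:3, than:2, softly:2, bottle:2, by:2, cloud:2, unless:2, from:1, boy:1, count:1, read:1, plate:1, end:1, soldier:1, its:1, … (7 more, each freq 1)
N = 45. Frequency spectrum: V_1=15, V_2=6, V_3=6
M₂ = 1²·15 + 2²·6 + 3²·6 = 93
K = 10000 × (93 − 45) / 45² = 237.037

237.037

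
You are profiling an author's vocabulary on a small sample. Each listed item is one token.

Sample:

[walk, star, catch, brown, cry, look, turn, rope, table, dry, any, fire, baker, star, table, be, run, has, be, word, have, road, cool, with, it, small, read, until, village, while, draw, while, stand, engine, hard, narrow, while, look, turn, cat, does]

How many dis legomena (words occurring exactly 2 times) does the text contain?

5

Frequencies: while:3, star:2, look:2, turn:2, table:2, be:2, walk:1, catch:1, brown:1, cry:1, rope:1, dry:1, any:1, fire:1, baker:1, run:1, has:1, word:1, have:1, road:1, … (14 more, each freq 1)
Words with frequency 2: be, look, star, table, turn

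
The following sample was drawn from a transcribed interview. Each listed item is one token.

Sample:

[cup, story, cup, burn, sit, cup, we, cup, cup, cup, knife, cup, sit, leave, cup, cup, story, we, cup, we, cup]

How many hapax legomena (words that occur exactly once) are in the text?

3

Frequencies: cup:11, we:3, story:2, sit:2, burn:1, knife:1, leave:1
Hapax (freq=1): burn, knife, leave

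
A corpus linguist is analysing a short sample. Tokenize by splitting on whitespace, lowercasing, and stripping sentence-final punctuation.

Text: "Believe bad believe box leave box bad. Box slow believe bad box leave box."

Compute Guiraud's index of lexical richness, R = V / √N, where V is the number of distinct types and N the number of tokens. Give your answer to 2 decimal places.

N = 14, V = 5.
√N = 3.741657
R = 5 / 3.741657 = 1.34

1.34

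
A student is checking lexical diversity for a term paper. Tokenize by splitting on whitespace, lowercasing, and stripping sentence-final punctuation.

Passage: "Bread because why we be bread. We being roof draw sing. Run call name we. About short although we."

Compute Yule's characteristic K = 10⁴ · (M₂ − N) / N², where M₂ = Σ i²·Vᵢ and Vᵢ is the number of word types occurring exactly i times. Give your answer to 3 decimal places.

387.812

Frequencies: we:4, bread:2, because:1, why:1, be:1, being:1, roof:1, draw:1, sing:1, run:1, call:1, name:1, about:1, short:1, although:1
N = 19. Frequency spectrum: V_1=13, V_2=1, V_4=1
M₂ = 1²·13 + 2²·1 + 4²·1 = 33
K = 10000 × (33 − 19) / 19² = 387.812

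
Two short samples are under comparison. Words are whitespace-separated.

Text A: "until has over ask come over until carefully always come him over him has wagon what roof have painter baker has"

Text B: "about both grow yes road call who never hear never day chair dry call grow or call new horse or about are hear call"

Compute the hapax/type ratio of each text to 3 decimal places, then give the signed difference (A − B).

A: hapax=9, V=14, ratio=0.643
B: hapax=10, V=16, ratio=0.625
Difference = 0.643 − 0.625 = 0.018

0.018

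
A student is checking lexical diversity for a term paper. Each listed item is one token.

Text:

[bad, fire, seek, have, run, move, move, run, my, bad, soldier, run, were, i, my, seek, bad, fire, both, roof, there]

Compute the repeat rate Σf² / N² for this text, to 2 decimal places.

Frequencies: bad:3, run:3, fire:2, seek:2, move:2, my:2, have:1, soldier:1, were:1, i:1, both:1, roof:1, there:1
Σf² = 41; N² = 441
Repeat rate = 41 / 441 = 0.09

0.09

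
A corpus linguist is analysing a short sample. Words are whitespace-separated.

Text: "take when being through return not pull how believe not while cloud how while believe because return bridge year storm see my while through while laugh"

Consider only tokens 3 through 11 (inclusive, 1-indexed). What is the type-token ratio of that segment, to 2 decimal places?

0.89

Segment tokens 3–11: being, through, return, not, pull, how, believe, not, while
Segment N = 9, segment V = 8.
TTR = 8 / 9 = 0.89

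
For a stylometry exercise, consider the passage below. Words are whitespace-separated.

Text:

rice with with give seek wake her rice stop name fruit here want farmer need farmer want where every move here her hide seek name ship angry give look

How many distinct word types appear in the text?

Distinct types: {angry, every, farmer, fruit, give, her, here, hide, look, move, name, need, rice, seek, ship, stop, wake, want, where, with}
V = 20

20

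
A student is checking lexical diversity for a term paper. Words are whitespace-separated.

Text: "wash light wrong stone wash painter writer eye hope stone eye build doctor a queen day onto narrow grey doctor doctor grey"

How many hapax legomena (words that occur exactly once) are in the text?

11

Frequencies: doctor:3, wash:2, stone:2, eye:2, grey:2, light:1, wrong:1, painter:1, writer:1, hope:1, build:1, a:1, queen:1, day:1, onto:1, narrow:1
Hapax (freq=1): a, build, day, hope, light, narrow, onto, painter, queen, writer, wrong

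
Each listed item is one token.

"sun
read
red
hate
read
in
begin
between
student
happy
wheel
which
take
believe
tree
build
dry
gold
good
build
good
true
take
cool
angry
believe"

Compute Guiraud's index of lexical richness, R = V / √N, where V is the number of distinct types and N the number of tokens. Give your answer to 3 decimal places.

N = 26, V = 21.
√N = 5.099020
R = 21 / 5.099020 = 4.118

4.118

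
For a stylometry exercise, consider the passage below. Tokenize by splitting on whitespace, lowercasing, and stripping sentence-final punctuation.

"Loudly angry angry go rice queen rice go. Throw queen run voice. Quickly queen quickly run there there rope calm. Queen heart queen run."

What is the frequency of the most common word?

5

Frequencies: queen:5, run:3, angry:2, go:2, rice:2, quickly:2, there:2, loudly:1, throw:1, voice:1, rope:1, calm:1, heart:1
Most common: 'queen' with frequency 5.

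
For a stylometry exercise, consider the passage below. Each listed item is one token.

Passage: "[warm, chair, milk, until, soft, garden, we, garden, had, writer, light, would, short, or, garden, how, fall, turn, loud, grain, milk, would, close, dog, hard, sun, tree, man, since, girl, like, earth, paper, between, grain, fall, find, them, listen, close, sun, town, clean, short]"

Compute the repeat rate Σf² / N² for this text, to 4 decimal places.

0.0331

Frequencies: garden:3, milk:2, would:2, short:2, fall:2, grain:2, close:2, sun:2, warm:1, chair:1, until:1, soft:1, we:1, had:1, writer:1, light:1, or:1, how:1, turn:1, loud:1, … (15 more, each freq 1)
Σf² = 64; N² = 1936
Repeat rate = 64 / 1936 = 0.0331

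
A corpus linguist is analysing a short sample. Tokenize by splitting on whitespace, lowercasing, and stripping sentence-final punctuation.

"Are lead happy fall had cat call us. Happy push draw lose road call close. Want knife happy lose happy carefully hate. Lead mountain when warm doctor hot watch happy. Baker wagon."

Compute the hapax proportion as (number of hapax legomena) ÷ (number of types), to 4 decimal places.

0.8400

Frequencies: happy:5, lead:2, call:2, lose:2, are:1, fall:1, had:1, cat:1, us:1, push:1, draw:1, road:1, close:1, want:1, knife:1, carefully:1, hate:1, mountain:1, when:1, warm:1, … (5 more, each freq 1)
Hapax count = 21; type count = 25.
Ratio = 21 / 25 = 0.8400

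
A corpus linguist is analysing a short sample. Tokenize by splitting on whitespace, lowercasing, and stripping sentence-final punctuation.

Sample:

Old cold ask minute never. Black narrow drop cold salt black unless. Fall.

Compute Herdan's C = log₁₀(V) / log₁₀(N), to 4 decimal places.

0.9349

N = 13, V = 11.
log₁₀(V) = 1.041393, log₁₀(N) = 1.113943
C = 1.041393 / 1.113943 = 0.9349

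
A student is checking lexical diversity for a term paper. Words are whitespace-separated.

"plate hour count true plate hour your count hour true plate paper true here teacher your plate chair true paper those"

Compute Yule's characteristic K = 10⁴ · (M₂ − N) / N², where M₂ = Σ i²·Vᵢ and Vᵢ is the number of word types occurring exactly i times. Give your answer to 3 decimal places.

816.327

Frequencies: plate:4, true:4, hour:3, count:2, your:2, paper:2, here:1, teacher:1, chair:1, those:1
N = 21. Frequency spectrum: V_1=4, V_2=3, V_3=1, V_4=2
M₂ = 1²·4 + 2²·3 + 3²·1 + 4²·2 = 57
K = 10000 × (57 − 21) / 21² = 816.327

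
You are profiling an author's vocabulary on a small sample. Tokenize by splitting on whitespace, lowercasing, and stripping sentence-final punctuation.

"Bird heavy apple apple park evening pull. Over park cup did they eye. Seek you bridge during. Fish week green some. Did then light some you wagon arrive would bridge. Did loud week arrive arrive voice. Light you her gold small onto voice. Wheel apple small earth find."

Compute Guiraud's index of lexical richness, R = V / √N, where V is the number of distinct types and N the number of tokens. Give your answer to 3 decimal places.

N = 48, V = 33.
√N = 6.928203
R = 33 / 6.928203 = 4.763

4.763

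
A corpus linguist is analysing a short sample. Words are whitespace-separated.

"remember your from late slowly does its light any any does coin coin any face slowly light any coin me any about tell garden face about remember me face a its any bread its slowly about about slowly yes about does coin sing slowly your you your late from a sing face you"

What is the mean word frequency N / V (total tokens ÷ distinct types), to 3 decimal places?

2.650

N = 53 tokens, V = 20 types.
Mean frequency = N / V = 53 / 20 = 2.650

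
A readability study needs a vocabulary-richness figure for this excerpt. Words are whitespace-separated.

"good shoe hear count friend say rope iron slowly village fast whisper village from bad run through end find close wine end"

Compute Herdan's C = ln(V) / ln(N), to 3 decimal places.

0.969

N = 22, V = 20.
ln(V) = 2.995732, ln(N) = 3.091042
C = 2.995732 / 3.091042 = 0.969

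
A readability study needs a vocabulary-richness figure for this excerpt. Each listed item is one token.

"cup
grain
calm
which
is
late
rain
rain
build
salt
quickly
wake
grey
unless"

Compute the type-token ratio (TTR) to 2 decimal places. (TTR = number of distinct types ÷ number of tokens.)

N = 14 tokens, V = 13 types.
TTR = V / N = 13 / 14 = 0.93

0.93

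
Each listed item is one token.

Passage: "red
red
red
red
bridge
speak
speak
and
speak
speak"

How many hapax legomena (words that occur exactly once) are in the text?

Frequencies: red:4, speak:4, bridge:1, and:1
Hapax (freq=1): and, bridge

2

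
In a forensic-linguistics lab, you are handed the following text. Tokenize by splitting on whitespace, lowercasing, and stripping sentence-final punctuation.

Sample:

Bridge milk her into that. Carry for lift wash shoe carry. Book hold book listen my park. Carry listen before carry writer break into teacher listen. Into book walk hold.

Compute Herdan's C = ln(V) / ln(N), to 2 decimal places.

N = 30, V = 20.
ln(V) = 2.995732, ln(N) = 3.401197
C = 2.995732 / 3.401197 = 0.88

0.88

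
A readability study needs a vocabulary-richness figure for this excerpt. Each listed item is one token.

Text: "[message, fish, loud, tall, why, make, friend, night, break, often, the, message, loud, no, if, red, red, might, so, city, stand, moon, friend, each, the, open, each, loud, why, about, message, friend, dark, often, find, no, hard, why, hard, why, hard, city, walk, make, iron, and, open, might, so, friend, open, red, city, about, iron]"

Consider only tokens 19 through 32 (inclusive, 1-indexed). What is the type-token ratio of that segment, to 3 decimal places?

Segment tokens 19–32: so, city, stand, moon, friend, each, the, open, each, loud, why, about, message, friend
Segment N = 14, segment V = 12.
TTR = 12 / 14 = 0.857

0.857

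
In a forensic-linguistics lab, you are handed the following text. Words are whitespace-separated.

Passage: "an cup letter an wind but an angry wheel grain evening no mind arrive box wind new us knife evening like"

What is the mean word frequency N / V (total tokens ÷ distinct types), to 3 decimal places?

N = 21 tokens, V = 17 types.
Mean frequency = N / V = 21 / 17 = 1.235

1.235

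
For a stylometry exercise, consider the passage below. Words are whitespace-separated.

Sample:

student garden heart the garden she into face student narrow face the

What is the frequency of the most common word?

2

Frequencies: student:2, garden:2, the:2, face:2, heart:1, she:1, into:1, narrow:1
Most common: 'student' with frequency 2.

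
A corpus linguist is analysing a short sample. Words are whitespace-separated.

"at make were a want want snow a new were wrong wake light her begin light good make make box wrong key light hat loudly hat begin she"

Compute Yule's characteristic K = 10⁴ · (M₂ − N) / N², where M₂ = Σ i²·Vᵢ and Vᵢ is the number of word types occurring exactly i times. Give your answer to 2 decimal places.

Frequencies: make:3, light:3, were:2, a:2, want:2, wrong:2, begin:2, hat:2, at:1, snow:1, new:1, wake:1, her:1, good:1, box:1, key:1, loudly:1, she:1
N = 28. Frequency spectrum: V_1=10, V_2=6, V_3=2
M₂ = 1²·10 + 2²·6 + 3²·2 = 52
K = 10000 × (52 − 28) / 28² = 306.12

306.12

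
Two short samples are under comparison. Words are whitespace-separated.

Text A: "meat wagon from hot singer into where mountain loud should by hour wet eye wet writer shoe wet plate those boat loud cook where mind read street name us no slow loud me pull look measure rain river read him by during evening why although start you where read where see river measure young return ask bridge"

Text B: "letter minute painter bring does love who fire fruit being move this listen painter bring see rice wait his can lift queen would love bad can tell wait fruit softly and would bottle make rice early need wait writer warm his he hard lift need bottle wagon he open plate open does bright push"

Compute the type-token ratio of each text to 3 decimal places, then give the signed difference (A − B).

TTR(A) = 45/57 = 0.789
TTR(B) = 38/54 = 0.704
Difference = 0.789 − 0.704 = 0.085

0.085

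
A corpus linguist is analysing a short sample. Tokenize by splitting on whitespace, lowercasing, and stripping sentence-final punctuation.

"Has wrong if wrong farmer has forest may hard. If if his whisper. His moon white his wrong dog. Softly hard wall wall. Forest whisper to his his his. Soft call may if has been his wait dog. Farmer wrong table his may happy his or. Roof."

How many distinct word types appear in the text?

Distinct types: {been, call, dog, farmer, forest, happy, hard, has, his, if, may, moon, or, roof, soft, softly, table, to, wait, wall, whisper, white, wrong}
V = 23

23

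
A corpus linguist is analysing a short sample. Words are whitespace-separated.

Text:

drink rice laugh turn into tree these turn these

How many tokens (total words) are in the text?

9

Tokens: drink, rice, laugh, turn, into, tree, these, turn, these
N = 9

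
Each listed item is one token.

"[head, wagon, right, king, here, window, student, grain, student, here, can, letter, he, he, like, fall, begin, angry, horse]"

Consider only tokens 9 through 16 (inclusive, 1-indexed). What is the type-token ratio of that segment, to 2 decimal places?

0.88

Segment tokens 9–16: student, here, can, letter, he, he, like, fall
Segment N = 8, segment V = 7.
TTR = 7 / 8 = 0.88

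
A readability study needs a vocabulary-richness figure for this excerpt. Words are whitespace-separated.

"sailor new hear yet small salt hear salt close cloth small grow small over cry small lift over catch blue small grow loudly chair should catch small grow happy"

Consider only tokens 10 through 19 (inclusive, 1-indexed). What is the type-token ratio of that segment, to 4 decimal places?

0.7000

Segment tokens 10–19: cloth, small, grow, small, over, cry, small, lift, over, catch
Segment N = 10, segment V = 7.
TTR = 7 / 10 = 0.7000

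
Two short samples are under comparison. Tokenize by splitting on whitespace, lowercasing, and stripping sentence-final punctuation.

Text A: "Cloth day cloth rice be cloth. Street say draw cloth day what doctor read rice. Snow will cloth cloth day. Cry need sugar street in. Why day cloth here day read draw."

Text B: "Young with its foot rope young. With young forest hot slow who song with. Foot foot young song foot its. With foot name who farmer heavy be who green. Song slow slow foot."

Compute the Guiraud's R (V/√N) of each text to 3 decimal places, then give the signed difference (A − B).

A: V=18, N=32, R=3.182
B: V=15, N=33, R=2.611
Difference = 3.182 − 2.611 = 0.571

0.571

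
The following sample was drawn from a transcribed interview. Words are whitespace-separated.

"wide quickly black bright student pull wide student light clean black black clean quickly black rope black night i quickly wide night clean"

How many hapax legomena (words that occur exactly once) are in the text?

Frequencies: black:5, wide:3, quickly:3, clean:3, student:2, night:2, bright:1, pull:1, light:1, rope:1, i:1
Hapax (freq=1): bright, i, light, pull, rope

5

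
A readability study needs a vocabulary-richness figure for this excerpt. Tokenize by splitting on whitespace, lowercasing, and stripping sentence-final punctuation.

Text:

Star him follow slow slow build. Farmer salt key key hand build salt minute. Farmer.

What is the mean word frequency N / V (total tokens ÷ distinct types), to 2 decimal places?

N = 15 tokens, V = 10 types.
Mean frequency = N / V = 15 / 10 = 1.50

1.50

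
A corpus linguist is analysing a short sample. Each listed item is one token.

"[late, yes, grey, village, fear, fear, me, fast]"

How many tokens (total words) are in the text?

8

Tokens: late, yes, grey, village, fear, fear, me, fast
N = 8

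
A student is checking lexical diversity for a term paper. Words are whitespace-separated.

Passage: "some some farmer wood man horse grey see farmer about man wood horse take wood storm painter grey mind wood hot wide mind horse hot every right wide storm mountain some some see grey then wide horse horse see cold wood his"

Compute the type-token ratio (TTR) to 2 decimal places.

0.48

N = 42 tokens, V = 20 types.
TTR = V / N = 20 / 42 = 0.48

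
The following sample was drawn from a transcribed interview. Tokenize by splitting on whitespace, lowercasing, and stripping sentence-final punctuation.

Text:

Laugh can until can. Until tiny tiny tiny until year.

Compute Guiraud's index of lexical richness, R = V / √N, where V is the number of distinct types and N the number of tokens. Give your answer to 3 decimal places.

N = 10, V = 5.
√N = 3.162278
R = 5 / 3.162278 = 1.581

1.581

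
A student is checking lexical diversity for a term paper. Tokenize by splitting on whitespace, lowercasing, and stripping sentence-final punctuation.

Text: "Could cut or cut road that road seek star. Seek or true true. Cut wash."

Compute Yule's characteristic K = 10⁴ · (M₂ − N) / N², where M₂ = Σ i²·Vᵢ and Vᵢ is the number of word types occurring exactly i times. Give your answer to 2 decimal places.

Frequencies: cut:3, or:2, road:2, seek:2, true:2, could:1, that:1, star:1, wash:1
N = 15. Frequency spectrum: V_1=4, V_2=4, V_3=1
M₂ = 1²·4 + 2²·4 + 3²·1 = 29
K = 10000 × (29 − 15) / 15² = 622.22

622.22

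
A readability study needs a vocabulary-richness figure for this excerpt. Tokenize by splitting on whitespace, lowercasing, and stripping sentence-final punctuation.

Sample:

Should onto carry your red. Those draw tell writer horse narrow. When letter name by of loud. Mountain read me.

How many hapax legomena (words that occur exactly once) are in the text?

Frequencies: should:1, onto:1, carry:1, your:1, red:1, those:1, draw:1, tell:1, writer:1, horse:1, narrow:1, when:1, letter:1, name:1, by:1, of:1, loud:1, mountain:1, read:1, me:1
Hapax (freq=1): by, carry, draw, horse, letter, loud, me, mountain, name, narrow, of, onto, read, red, should, tell, those, when, writer, your

20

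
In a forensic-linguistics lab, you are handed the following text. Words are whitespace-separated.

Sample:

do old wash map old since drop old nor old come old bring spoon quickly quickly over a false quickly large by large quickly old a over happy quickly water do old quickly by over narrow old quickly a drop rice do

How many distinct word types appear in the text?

20

Distinct types: {a, bring, by, come, do, drop, false, happy, large, map, narrow, nor, old, over, quickly, rice, since, spoon, wash, water}
V = 20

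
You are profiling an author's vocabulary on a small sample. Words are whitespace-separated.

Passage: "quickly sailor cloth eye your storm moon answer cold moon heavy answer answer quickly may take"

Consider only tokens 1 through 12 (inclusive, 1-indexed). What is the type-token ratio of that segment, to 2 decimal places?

0.83

Segment tokens 1–12: quickly, sailor, cloth, eye, your, storm, moon, answer, cold, moon, heavy, answer
Segment N = 12, segment V = 10.
TTR = 10 / 12 = 0.83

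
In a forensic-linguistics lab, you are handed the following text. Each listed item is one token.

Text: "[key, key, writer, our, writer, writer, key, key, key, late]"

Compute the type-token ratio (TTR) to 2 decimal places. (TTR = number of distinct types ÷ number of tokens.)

N = 10 tokens, V = 4 types.
TTR = V / N = 4 / 10 = 0.40

0.40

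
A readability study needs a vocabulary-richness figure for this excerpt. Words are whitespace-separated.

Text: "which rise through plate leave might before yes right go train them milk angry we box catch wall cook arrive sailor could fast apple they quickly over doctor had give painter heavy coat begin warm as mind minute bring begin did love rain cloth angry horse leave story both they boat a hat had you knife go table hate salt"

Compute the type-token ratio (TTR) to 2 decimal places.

N = 60 tokens, V = 54 types.
TTR = V / N = 54 / 60 = 0.90

0.90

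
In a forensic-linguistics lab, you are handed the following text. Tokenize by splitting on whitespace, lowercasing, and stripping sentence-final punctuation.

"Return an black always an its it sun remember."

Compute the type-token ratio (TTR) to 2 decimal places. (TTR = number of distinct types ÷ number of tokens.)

N = 9 tokens, V = 8 types.
TTR = V / N = 8 / 9 = 0.89

0.89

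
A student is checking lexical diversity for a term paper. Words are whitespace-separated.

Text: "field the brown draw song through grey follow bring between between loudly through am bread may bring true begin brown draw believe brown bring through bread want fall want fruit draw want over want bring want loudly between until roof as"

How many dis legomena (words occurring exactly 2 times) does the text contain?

2

Frequencies: want:5, bring:4, brown:3, draw:3, through:3, between:3, loudly:2, bread:2, field:1, the:1, song:1, grey:1, follow:1, am:1, may:1, true:1, begin:1, believe:1, fall:1, fruit:1, … (4 more, each freq 1)
Words with frequency 2: bread, loudly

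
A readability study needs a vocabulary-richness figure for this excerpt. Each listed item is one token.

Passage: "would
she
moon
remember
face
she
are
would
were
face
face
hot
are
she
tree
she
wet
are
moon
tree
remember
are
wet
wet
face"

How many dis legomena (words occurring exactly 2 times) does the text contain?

4

Frequencies: she:4, face:4, are:4, wet:3, would:2, moon:2, remember:2, tree:2, were:1, hot:1
Words with frequency 2: moon, remember, tree, would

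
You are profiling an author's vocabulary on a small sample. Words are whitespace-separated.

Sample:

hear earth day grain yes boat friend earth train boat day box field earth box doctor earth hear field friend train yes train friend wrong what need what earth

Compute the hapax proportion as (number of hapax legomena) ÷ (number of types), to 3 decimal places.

0.286

Frequencies: earth:5, friend:3, train:3, hear:2, day:2, yes:2, boat:2, box:2, field:2, what:2, grain:1, doctor:1, wrong:1, need:1
Hapax count = 4; type count = 14.
Ratio = 4 / 14 = 0.286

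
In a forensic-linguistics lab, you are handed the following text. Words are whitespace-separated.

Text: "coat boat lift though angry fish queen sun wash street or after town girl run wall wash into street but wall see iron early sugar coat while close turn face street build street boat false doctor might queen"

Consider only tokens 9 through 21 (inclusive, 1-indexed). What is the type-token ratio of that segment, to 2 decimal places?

0.77

Segment tokens 9–21: wash, street, or, after, town, girl, run, wall, wash, into, street, but, wall
Segment N = 13, segment V = 10.
TTR = 10 / 13 = 0.77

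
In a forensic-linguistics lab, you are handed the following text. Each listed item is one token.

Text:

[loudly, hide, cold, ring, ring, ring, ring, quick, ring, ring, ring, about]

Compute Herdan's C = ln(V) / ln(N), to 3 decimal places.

0.721

N = 12, V = 6.
ln(V) = 1.791759, ln(N) = 2.484907
C = 1.791759 / 2.484907 = 0.721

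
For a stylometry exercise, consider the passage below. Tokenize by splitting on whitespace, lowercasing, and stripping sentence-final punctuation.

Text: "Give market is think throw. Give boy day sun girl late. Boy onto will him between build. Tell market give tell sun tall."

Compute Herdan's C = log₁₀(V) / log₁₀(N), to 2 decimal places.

0.90

N = 23, V = 17.
log₁₀(V) = 1.230449, log₁₀(N) = 1.361728
C = 1.230449 / 1.361728 = 0.90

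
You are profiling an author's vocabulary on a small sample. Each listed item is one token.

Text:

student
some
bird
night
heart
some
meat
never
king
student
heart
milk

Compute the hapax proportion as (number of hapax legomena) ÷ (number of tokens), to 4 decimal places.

Frequencies: student:2, some:2, heart:2, bird:1, night:1, meat:1, never:1, king:1, milk:1
Hapax count = 6; token count = 12.
Ratio = 6 / 12 = 0.5000

0.5000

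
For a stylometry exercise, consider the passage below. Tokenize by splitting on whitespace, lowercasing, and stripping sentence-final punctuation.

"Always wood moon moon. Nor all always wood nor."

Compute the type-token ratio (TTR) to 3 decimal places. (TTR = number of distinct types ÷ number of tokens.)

0.556

N = 9 tokens, V = 5 types.
TTR = V / N = 5 / 9 = 0.556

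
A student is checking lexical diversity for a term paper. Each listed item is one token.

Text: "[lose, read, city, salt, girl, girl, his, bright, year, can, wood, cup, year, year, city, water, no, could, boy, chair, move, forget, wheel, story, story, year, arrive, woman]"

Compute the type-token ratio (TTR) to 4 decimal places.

N = 28 tokens, V = 22 types.
TTR = V / N = 22 / 28 = 0.7857

0.7857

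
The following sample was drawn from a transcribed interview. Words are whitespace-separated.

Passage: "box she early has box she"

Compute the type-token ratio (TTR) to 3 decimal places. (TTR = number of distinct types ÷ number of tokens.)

N = 6 tokens, V = 4 types.
TTR = V / N = 4 / 6 = 0.667

0.667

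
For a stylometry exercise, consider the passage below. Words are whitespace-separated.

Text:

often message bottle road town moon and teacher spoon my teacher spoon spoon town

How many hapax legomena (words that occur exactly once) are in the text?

Frequencies: spoon:3, town:2, teacher:2, often:1, message:1, bottle:1, road:1, moon:1, and:1, my:1
Hapax (freq=1): and, bottle, message, moon, my, often, road

7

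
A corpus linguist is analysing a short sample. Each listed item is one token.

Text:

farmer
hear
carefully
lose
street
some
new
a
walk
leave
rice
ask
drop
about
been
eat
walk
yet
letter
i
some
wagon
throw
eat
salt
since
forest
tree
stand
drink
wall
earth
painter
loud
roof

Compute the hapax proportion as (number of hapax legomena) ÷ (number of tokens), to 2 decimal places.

0.83

Frequencies: some:2, walk:2, eat:2, farmer:1, hear:1, carefully:1, lose:1, street:1, new:1, a:1, leave:1, rice:1, ask:1, drop:1, about:1, been:1, yet:1, letter:1, i:1, wagon:1, … (12 more, each freq 1)
Hapax count = 29; token count = 35.
Ratio = 29 / 35 = 0.83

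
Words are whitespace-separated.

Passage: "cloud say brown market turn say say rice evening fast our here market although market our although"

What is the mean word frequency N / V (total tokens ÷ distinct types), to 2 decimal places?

1.55

N = 17 tokens, V = 11 types.
Mean frequency = N / V = 17 / 11 = 1.55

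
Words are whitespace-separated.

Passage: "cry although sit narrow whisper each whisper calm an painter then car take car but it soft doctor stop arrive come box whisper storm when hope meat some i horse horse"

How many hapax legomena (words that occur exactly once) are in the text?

24

Frequencies: whisper:3, car:2, horse:2, cry:1, although:1, sit:1, narrow:1, each:1, calm:1, an:1, painter:1, then:1, take:1, but:1, it:1, soft:1, doctor:1, stop:1, arrive:1, come:1, … (7 more, each freq 1)
Hapax (freq=1): although, an, arrive, box, but, calm, come, cry, doctor, each, hope, i, it, meat, narrow, painter, sit, soft, some, stop, storm, take, then, when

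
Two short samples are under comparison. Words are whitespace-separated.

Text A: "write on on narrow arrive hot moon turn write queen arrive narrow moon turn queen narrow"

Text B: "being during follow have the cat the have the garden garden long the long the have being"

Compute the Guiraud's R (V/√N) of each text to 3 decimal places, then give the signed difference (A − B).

A: V=8, N=16, R=2.000
B: V=8, N=17, R=1.940
Difference = 2.000 − 1.940 = 0.060

0.060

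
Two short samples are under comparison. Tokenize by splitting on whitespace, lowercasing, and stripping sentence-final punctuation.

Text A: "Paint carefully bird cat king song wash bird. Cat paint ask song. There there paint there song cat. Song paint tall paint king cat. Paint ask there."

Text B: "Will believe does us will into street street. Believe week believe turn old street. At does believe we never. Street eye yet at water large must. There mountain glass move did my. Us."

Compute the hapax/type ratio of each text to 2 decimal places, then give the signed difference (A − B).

A: hapax=3, V=10, ratio=0.30
B: hapax=17, V=23, ratio=0.74
Difference = 0.30 − 0.74 = -0.44

-0.44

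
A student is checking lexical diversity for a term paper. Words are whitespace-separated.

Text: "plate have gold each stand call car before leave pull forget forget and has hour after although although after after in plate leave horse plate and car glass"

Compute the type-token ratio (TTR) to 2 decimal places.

N = 28 tokens, V = 19 types.
TTR = V / N = 19 / 28 = 0.68

0.68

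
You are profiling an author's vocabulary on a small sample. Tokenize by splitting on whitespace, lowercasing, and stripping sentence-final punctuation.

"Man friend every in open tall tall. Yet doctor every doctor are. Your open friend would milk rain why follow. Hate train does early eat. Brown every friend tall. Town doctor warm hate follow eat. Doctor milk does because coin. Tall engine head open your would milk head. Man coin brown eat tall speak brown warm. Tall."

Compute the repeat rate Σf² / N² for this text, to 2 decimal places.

0.05

Frequencies: tall:6, doctor:4, friend:3, every:3, open:3, milk:3, eat:3, brown:3, man:2, your:2, would:2, follow:2, hate:2, does:2, warm:2, coin:2, head:2, in:1, yet:1, are:1, … (8 more, each freq 1)
Σf² = 153; N² = 3249
Repeat rate = 153 / 3249 = 0.05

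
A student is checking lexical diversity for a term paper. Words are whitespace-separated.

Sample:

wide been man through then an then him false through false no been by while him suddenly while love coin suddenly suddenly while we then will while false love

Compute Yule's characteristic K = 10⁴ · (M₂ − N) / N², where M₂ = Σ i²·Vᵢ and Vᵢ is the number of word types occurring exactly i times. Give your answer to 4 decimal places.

Frequencies: while:4, then:3, false:3, suddenly:3, been:2, through:2, him:2, love:2, wide:1, man:1, an:1, no:1, by:1, coin:1, we:1, will:1
N = 29. Frequency spectrum: V_1=8, V_2=4, V_3=3, V_4=1
M₂ = 1²·8 + 2²·4 + 3²·3 + 4²·1 = 67
K = 10000 × (67 − 29) / 29² = 451.8430

451.8430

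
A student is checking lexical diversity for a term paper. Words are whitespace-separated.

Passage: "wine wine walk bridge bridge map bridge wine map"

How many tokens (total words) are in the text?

9

Tokens: wine, wine, walk, bridge, bridge, map, bridge, wine, map
N = 9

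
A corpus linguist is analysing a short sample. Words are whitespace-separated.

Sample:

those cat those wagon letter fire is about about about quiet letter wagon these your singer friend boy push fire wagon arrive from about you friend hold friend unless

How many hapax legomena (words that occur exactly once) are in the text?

13

Frequencies: about:4, wagon:3, friend:3, those:2, letter:2, fire:2, cat:1, is:1, quiet:1, these:1, your:1, singer:1, boy:1, push:1, arrive:1, from:1, you:1, hold:1, unless:1
Hapax (freq=1): arrive, boy, cat, from, hold, is, push, quiet, singer, these, unless, you, your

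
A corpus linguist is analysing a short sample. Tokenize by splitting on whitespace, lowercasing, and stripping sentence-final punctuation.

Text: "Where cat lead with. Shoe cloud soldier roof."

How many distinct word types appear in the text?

Distinct types: {cat, cloud, lead, roof, shoe, soldier, where, with}
V = 8

8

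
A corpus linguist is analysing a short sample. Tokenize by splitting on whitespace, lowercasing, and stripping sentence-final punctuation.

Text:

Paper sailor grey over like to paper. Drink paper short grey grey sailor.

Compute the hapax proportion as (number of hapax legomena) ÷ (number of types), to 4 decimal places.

0.6250

Frequencies: paper:3, grey:3, sailor:2, over:1, like:1, to:1, drink:1, short:1
Hapax count = 5; type count = 8.
Ratio = 5 / 8 = 0.6250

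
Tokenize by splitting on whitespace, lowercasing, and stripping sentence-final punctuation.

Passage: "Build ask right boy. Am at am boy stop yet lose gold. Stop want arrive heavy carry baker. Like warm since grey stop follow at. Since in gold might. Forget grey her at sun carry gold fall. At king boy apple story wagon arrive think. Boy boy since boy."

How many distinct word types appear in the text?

31

Distinct types: {am, apple, arrive, ask, at, baker, boy, build, carry, fall, follow, forget, gold, grey, heavy, her, in, king, like, lose, might, right, since, stop, story, sun, think, wagon, want, warm, yet}
V = 31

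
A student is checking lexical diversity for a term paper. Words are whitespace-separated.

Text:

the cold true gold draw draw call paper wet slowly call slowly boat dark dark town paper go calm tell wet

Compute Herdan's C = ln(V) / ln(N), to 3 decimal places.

N = 21, V = 15.
ln(V) = 2.708050, ln(N) = 3.044522
C = 2.708050 / 3.044522 = 0.889

0.889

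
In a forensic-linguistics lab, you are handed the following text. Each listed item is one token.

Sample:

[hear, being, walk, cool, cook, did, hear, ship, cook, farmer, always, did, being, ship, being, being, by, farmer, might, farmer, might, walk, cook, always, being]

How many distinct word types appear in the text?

11

Distinct types: {always, being, by, cook, cool, did, farmer, hear, might, ship, walk}
V = 11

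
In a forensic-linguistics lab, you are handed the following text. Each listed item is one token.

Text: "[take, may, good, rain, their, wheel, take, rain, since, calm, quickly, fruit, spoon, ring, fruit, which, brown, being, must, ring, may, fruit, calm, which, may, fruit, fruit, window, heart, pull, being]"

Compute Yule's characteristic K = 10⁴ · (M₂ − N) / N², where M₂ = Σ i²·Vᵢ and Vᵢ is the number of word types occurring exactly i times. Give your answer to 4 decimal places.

Frequencies: fruit:5, may:3, take:2, rain:2, calm:2, ring:2, which:2, being:2, good:1, their:1, wheel:1, since:1, quickly:1, spoon:1, brown:1, must:1, window:1, heart:1, pull:1
N = 31. Frequency spectrum: V_1=11, V_2=6, V_3=1, V_5=1
M₂ = 1²·11 + 2²·6 + 3²·1 + 5²·1 = 69
K = 10000 × (69 − 31) / 31² = 395.4214

395.4214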